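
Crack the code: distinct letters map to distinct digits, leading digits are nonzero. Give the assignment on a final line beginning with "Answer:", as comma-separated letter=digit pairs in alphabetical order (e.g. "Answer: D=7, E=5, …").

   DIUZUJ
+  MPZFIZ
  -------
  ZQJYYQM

Step 1. [col 1: J + Z ≡ M (mod 10)] column 1 (J + Z ≡ M (mod 10), carry-in 0) doesn't pin J yet; pick J=5 and continue. So J=5.
Step 2. [col 1: J + Z ≡ M (mod 10)] M=6 is one option consistent with column 1 (J + Z ≡ M (mod 10), carry-in 0) — take it ⇒ M=6.
Step 3. [col 1: J + Z ≡ M (mod 10)] from column 1 (J=5, M=6, carry-in 0, digits 5,6 already taken and all letters distinct): Z must equal 1 ⇒ Z=1.
Step 4. [col 2: U + I ≡ Q (mod 10)] Q=0 is one option consistent with column 2 (U + I ≡ Q (mod 10), carry-in 0) — take it. So Q=0.
Step 5. [col 2: U + I ≡ Q (mod 10)] column 2 (U + I ≡ Q (mod 10), carry-in 0) doesn't pin U yet; pick U=8 and continue. So U=8.
Step 6. [col 2: U + I ≡ Q (mod 10)] in column 2 we have U+I≡Q with carry-in 0; given U=8, Q=0 and digits 0,1,5,6,8 already taken and all letters distinct, that pins I to 2, so I=2.
Step 7. [col 3: Z + F ≡ Y (mod 10)] column 3: given Z=1, carry-in 1, and digits 0,1,2,5,6,8 already taken and all letters distinct, Z+F≡Y (mod 10) forces Y=9, so Y=9.
Step 8. [col 3: Z + F ≡ Y (mod 10)] in column 3 we have Z+F≡Y with carry-in 1; given Z=1, Y=9 and digits 0,1,2,5,6,8,9 already taken and all letters distinct, that pins F to 7 ⇒ F=7.
Step 9. [col 5: I + P ≡ J (mod 10)] from column 5 (I=2, J=5, carry-in 0, digits 0,1,2,5,6,7,8,9 already taken and all letters distinct): P must equal 3 ⇒ P=3.
Step 10. [col 6: D + M ≡ Q (mod 10)] in column 6 we have D+M≡Q with carry-in 0; given M=6, Q=0 and digits 0,1,2,3,5,6,7,8,9 already taken and all letters distinct, that pins D to 4. So D=4.

Answer: D=4, F=7, I=2, J=5, M=6, P=3, Q=0, U=8, Y=9, Z=1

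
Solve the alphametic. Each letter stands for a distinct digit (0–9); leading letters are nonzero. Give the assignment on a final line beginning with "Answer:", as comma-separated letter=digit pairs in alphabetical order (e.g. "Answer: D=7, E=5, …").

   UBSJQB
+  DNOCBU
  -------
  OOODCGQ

Step 1. [col 1: B + U ≡ Q (mod 10)] no forcing yet in column 1 (carry-in 0); B=7 is free and consistent — try it, so B=7.
Step 2. [O] O is the leading digit of a 7-digit sum of two 6-digit numbers; the final carry is exactly 1 ⇒ O=1.
Step 3. [col 1: B + U ≡ Q (mod 10)] Q=5 is one option consistent with column 1 (B + U ≡ Q (mod 10), carry-in 0) — take it ⇒ Q=5.
Step 4. [col 1: B + U ≡ Q (mod 10)] column 1 reads B+U+carry(0)=Q with B=7, Q=5; with digits 1,5,7 already taken and all letters distinct, the only value for U is 8 ⇒ U=8.
Step 5. [col 2: Q + B ≡ G (mod 10)] column 2: given Q=5, B=7, carry-in 1, and digits 1,5,7,8 already taken and all letters distinct, Q+B≡G (mod 10) forces G=3 ⇒ G=3.
Step 6. [col 3: J + C ≡ C (mod 10)] column 3 reads J+C+carry(1)=C with nothing yet; with digits 1,3,5,7,8 already taken and all letters distinct, the only value for J is 9, so J=9.
Step 7. [col 3: J + C ≡ C (mod 10)] column 3 (J + C ≡ C (mod 10), carry-in 1) doesn't pin C yet; pick C=6 and continue ⇒ C=6.
Step 8. [col 4: S + O ≡ D (mod 10)] D=2 is one option consistent with column 4 (S + O ≡ D (mod 10), carry-in 1) — take it, so D=2.
Step 9. [col 4: S + O ≡ D (mod 10)] column 4: given O=1, D=2, carry-in 1, and digits 1,2,3,5,6,7,8,9 already taken and all letters distinct, S+O≡D (mod 10) forces S=0 ⇒ S=0.
Step 10. [col 5: B + N ≡ O (mod 10)] column 5 reads B+N+carry(0)=O with B=7, O=1; with digits 0,1,2,3,5,6,7,8,9 already taken and all letters distinct, the only value for N is 4 ⇒ N=4.

Answer: B=7, C=6, D=2, G=3, J=9, N=4, O=1, Q=5, S=0, U=8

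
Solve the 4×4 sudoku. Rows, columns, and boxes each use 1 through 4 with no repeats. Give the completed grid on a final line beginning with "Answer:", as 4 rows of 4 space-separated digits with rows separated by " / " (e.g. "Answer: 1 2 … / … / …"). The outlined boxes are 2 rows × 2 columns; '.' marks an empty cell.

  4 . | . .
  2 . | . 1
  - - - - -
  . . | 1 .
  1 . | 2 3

Step 1. [r2c2∈{3}] only 3 remains possible at r2c2 ⇒ r2c2=3.
Step 2. [r3c2∈{2,4}] in row 3, 2 fits only at r3c2. So r3c2=2.
Step 3. [r3c1∈{3}] r3c1 has the single candidate 3 ⇒ r3c1=3.
Step 4. [r1c4∈{2}] nothing but 2 survives at r1c4. So r1c4=2.
Step 5. [r1c3∈{3}] r1c3's peers cover all but 3, so r1c3=3.
Step 6. [r3c4∈{4}] nothing but 4 survives at r3c4, so r3c4=4.
Step 7. [r2c3∈{4}] r2c3 has the single candidate 4 ⇒ r2c3=4.
Step 8. [r4c2∈{4}] only 4 remains possible at r4c2. So r4c2=4.
Step 9. [r1c2∈{1}] only 1 remains possible at r1c2, so r1c2=1.

Answer: 4 1 3 2 / 2 3 4 1 / 3 2 1 4 / 1 4 2 3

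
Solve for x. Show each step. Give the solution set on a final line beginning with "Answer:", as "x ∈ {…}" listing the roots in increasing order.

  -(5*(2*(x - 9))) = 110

Step 1. [-(5*(2*(x - 9))) = 110] flip signs both sides. So neg: 5*(2*(x - 9)) = -110.
Step 2. [5*(2*(x - 9)) = -110] divide by the outer 5, so div: 2*(x - 9) = -22.
Step 3. [2*(x - 9) = -22] divide by the outer 2, so div: x - 9 = -11.
Step 4. [x - 9 = -11] add 9: x sits inside (… - 9), so sub: x = -2.

Answer: x ∈ {-2}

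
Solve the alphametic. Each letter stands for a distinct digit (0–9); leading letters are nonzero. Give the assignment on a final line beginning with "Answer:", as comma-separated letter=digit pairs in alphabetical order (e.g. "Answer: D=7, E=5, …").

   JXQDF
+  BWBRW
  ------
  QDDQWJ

Step 1. [col 1: F + W ≡ J (mod 10)] W=2 is one option consistent with column 1 (F + W ≡ J (mod 10), carry-in 0) — take it ⇒ W=2.
Step 2. [col 1: F + W ≡ J (mod 10)] column 1 (F + W ≡ J (mod 10), carry-in 0) doesn't pin J yet; pick J=8 and continue, so J=8.
Step 3. [col 1: F + W ≡ J (mod 10)] column 1: given W=2, J=8, carry-in 0, and digits 2,8 already taken and all letters distinct, F+W≡J (mod 10) forces F=6 ⇒ F=6.
Step 4. [col 2: D + R ≡ W (mod 10)] no forcing yet in column 2 (carry-in 0); D=7 is free and consistent — try it, so D=7.
Step 5. [col 2: D + R ≡ W (mod 10)] column 2: given D=7, W=2, carry-in 0, and digits 2,6,7,8 already taken and all letters distinct, D+R≡W (mod 10) forces R=5. So R=5.
Step 6. [col 3: Q + B ≡ Q (mod 10)] from column 3 (nothing yet, carry-in 1, digits 2,5,6,7,8 already taken and all letters distinct): B must equal 9, so B=9.
Step 7. [col 3: Q + B ≡ Q (mod 10)] several values work for Q in column 3 (Q + B ≡ Q (mod 10), carry-in 1); try Q=1, so Q=1.
Step 8. [col 4: X + W ≡ D (mod 10)] from column 4 (W=2, D=7, carry-in 1, digits 1,2,5,6,7,8,9 already taken and all letters distinct): X must equal 4, so X=4.

Answer: B=9, D=7, F=6, J=8, Q=1, R=5, W=2, X=4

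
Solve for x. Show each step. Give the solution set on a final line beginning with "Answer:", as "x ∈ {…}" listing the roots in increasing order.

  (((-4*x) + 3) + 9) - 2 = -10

Step 1. [(((-4*x) + 3) + 9) - 2 = -10] 2 comes off first (add 2) ⇒ sub: ((-4*x) + 3) + 9 = -8.
Step 2. [((-4*x) + 3) + 9 = -8] 9 comes off first (subtract 9), so sub: (-4*x) + 3 = -17.
Step 3. [(-4*x) + 3 = -17] the outer +3 inverts by subtracting 3, so sub: -4*x = -20.
Step 4. [-4*x = -20] leading coefficient -4: divide by -4 ⇒ div: x = 5.

Answer: x ∈ {5}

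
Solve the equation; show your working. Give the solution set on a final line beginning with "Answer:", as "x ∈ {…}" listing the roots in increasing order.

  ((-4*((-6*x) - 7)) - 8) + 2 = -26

Step 1. [((-4*((-6*x) - 7)) - 8) + 2 = -26] the outer +2 inverts by subtracting 2, so sub: (-4*((-6*x) - 7)) - 8 = -28.
Step 2. [(-4*((-6*x) - 7)) - 8 = -28] -4 divides every term; factor it out, so factor: ((-6*x) - 7) + 2 = 7.
Step 3. [((-6*x) - 7) + 2 = 7] 2 comes off first (subtract 2) ⇒ sub: (-6*x) - 7 = 5.
Step 4. [(-6*x) - 7 = 5] add 7: x sits inside (… - 7). So sub: -6*x = 12.
Step 5. [-6*x = 12] LHS = -6·(…); ÷-6 both sides. So div: x = -2.

Answer: x ∈ {-2}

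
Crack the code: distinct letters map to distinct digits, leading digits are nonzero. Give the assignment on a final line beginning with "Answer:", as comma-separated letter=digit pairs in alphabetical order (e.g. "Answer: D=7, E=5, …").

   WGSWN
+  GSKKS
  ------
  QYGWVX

Step 1. [col 1: N + S ≡ X (mod 10)] N=5 is one option consistent with column 1 (N + S ≡ X (mod 10), carry-in 0) — take it ⇒ N=5.
Step 2. [col 1: N + S ≡ X (mod 10)] S=9 is one option consistent with column 1 (N + S ≡ X (mod 10), carry-in 0) — take it ⇒ S=9.
Step 3. [col 1: N + S ≡ X (mod 10)] column 1: given N=5, S=9, carry-in 0, and digits 5,9 already taken and all letters distinct, N+S≡X (mod 10) forces X=4. So X=4.
Step 4. [col 2: W + K ≡ V (mod 10)] no forcing yet in column 2 (carry-in 1); V=6 is free and consistent — try it. So V=6.
Step 5. [col 2: W + K ≡ V (mod 10)] no forcing yet in column 2 (carry-in 1); K=3 is free and consistent — try it, so K=3.
Step 6. [col 2: W + K ≡ V (mod 10)] column 2: given K=3, V=6, carry-in 1, and digits 3,4,5,6,9 already taken and all letters distinct, W+K≡V (mod 10) forces W=2, so W=2.
Step 7. [Q] the sum has 6 digits but both addends have 5; that extra leading digit Q is the final carry, namely 1. So Q=1.
Step 8. [col 4: G + S ≡ G (mod 10)] G=7 is one option consistent with column 4 (G + S ≡ G (mod 10), carry-in 1) — take it. So G=7.
Step 9. [col 5: W + G ≡ Y (mod 10)] column 5 reads W+G+carry(1)=Y with W=2, G=7; with digits 1,2,3,4,5,6,7,9 already taken and all letters distinct, the only value for Y is 0, so Y=0.

Answer: G=7, K=3, N=5, Q=1, S=9, V=6, W=2, X=4, Y=0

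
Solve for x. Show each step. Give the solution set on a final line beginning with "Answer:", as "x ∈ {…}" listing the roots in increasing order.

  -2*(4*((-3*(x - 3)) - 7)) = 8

Step 1. [-2*(4*((-3*(x - 3)) - 7)) = 8] -2 out front; divide by -2 ⇒ div: 4*((-3*(x - 3)) - 7) = -4.
Step 2. [4*((-3*(x - 3)) - 7) = -4] 4·(inner) — divide through by 4. So div: (-3*(x - 3)) - 7 = -1.
Step 3. [(-3*(x - 3)) - 7 = -1] 7 comes off first (add 7). So sub: -3*(x - 3) = 6.
Step 4. [-3*(x - 3) = 6] LHS = -3·(…); ÷-3 both sides. So div: x - 3 = -2.
Step 5. [x - 3 = -2] the outer -3 inverts by adding 3. So sub: x = 1.

Answer: x ∈ {1}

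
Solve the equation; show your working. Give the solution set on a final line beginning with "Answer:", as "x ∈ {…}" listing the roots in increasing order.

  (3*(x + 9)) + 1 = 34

Step 1. [(3*(x + 9)) + 1 = 34] 1 comes off first (subtract 1), so sub: 3*(x + 9) = 33.
Step 2. [3*(x + 9) = 33] leading coefficient 3: divide by 3 ⇒ div: x + 9 = 11.
Step 3. [x + 9 = 11] peel the +9: subtract 9 from each side, so sub: x = 2.

Answer: x ∈ {2}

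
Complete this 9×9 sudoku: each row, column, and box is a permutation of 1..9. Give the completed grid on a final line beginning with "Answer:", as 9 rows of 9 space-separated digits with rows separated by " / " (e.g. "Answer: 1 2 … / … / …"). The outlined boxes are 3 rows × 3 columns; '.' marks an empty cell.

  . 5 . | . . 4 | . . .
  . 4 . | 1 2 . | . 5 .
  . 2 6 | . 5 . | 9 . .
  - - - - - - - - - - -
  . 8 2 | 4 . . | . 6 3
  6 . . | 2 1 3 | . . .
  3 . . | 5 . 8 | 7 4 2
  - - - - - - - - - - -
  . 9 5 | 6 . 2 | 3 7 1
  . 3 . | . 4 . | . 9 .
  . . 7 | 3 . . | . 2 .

Step 1. [r3c6∈{7}] r3c6's peers cover all but 7. So r3c6=7.
Step 2. [r3c4∈{8}] r3c4 is down to just 8, so r3c4=8.
Step 3. [r3c1∈{1}] nothing but 1 survives at r3c1. So r3c1=1.
Step 4. [r4c6∈{9}] nothing but 9 survives at r4c6. So r4c6=9.
Step 5. [r9c7∈{4,5,6,8}] r9c7 is the only open cell in col 7 admitting 4, so r9c7=4.
Step 6. [r9c1∈{8}] only 8 remains possible at r9c1, so r9c1=8.
Step 7. [r6c3∈{1,9}] across row 6, 9 lands solely at r6c3. So r6c3=9.
Step 8. [r1c5∈{3,6,9}] col 5 places 3 nowhere but r1c5 ⇒ r1c5=3.
Step 9. [r1c3∈{8}] r1c3's peers cover all but 8 ⇒ r1c3=8.
Step 10. [r5c9∈{5,8,9}] r5c9 is the only open cell in row 5 admitting 9. So r5c9=9.
Step 11. [r5c7∈{5,8}] 5 has one home in row 5: r5c7 ⇒ r5c7=5.
Step 12. [r1c7∈{1,2,6}] row 1 places 2 nowhere but r1c7 ⇒ r1c7=2.
Step 13. [r1c9∈{6,7}] 6 has one home in row 1: r1c9 ⇒ r1c9=6.
Step 14. [r1c1∈{7,9}] row 1 places 7 nowhere but r1c1, so r1c1=7.
Step 15. [r9c9∈{5}] only 5 remains possible at r9c9, so r9c9=5.
Step 16. [r2c7∈{8}] r2c7's peers cover all but 8, so r2c7=8.
Step 17. [r8c3∈{1}] nothing but 1 survives at r8c3 ⇒ r8c3=1.
Step 18. [r7c5∈{8}] nothing but 8 survives at r7c5 ⇒ r7c5=8.
Step 19. [r5c8∈{8}] r5c8's peers cover all but 8 ⇒ r5c8=8.
Step 20. [r6c2∈{1}] nothing but 1 survives at r6c2, so r6c2=1.
Step 21. [r4c5∈{7}] r4c5 is down to just 7 ⇒ r4c5=7.
Step 22. [r9c2∈{6}] r9c2 is down to just 6 ⇒ r9c2=6.
Step 23. [r5c3∈{4}] r5c3 is down to just 4 ⇒ r5c3=4.
Step 24. [r2c9∈{7}] r2c9 is down to just 7. So r2c9=7.
Step 25. [r1c4∈{9}] nothing but 9 survives at r1c4. So r1c4=9.
Step 26. [r8c9∈{8}] only 8 remains possible at r8c9. So r8c9=8.
Step 27. [r5c2∈{7}] r5c2 is down to just 7, so r5c2=7.
Step 28. [r8c7∈{6}] r8c7 has the single candidate 6, so r8c7=6.
Step 29. [r7c1∈{4}] r7c1 has the single candidate 4. So r7c1=4.
Step 30. [r2c1∈{9}] r2c1 has the single candidate 9 ⇒ r2c1=9.
Step 31. [r2c3∈{3}] r2c3 has the single candidate 3 ⇒ r2c3=3.
Step 32. [r9c6∈{1}] only 1 remains possible at r9c6, so r9c6=1.
Step 33. [r3c8∈{3}] r3c8 is down to just 3. So r3c8=3.
Step 34. [r3c9∈{4}] r3c9 has the single candidate 4 ⇒ r3c9=4.
Step 35. [r8c1∈{2}] nothing but 2 survives at r8c1, so r8c1=2.
Step 36. [r2c6∈{6}] nothing but 6 survives at r2c6. So r2c6=6.
Step 37. [r9c5∈{9}] r9c5 has the single candidate 9, so r9c5=9.
Step 38. [r8c6∈{5}] r8c6 has the single candidate 5. So r8c6=5.
Step 39. [r4c7∈{1}] nothing but 1 survives at r4c7, so r4c7=1.
Step 40. [r1c8∈{1}] r1c8 has the single candidate 1, so r1c8=1.
Step 41. [r4c1∈{5}] r4c1 has the single candidate 5. So r4c1=5.
Step 42. [r8c4∈{7}] r8c4 has the single candidate 7, so r8c4=7.
Step 43. [r6c5∈{6}] r6c5's peers cover all but 6. So r6c5=6.

Answer: 7 5 8 9 3 4 2 1 6 / 9 4 3 1 2 6 8 5 7 / 1 2 6 8 5 7 9 3 4 / 5 8 2 4 7 9 1 6 3 / 6 7 4 2 1 3 5 8 9 / 3 1 9 5 6 8 7 4 2 / 4 9 5 6 8 2 3 7 1 / 2 3 1 7 4 5 6 9 8 / 8 6 7 3 9 1 4 2 5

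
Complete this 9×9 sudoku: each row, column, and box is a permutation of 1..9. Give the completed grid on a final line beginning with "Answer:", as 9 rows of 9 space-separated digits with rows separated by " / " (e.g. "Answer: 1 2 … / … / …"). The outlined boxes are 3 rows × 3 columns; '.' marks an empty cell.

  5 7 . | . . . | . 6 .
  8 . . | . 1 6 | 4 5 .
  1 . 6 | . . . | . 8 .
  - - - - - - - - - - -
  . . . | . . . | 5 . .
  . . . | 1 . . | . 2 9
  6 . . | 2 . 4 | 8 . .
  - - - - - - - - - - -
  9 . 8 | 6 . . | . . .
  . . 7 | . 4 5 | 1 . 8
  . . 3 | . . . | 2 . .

Step 1. [r9c1∈{4}] r9c1 is down to just 4 ⇒ r9c1=4.
Step 2. [r3c4∈{3,4,5,7,9}] 5 has one home in col 4: r3c4 ⇒ r3c4=5.
Step 3. [r3c2∈{2,3,4,9}] across row 3, 4 lands solely at r3c2, so r3c2=4.
Step 4. [r2c2∈{2,3,9}] in box 1, 3 fits only at r2c2. So r2c2=3.
Step 5. [r9c9∈{5,6,7}] across box 9, 6 lands solely at r9c9, so r9c9=6.
Step 6. [r4c5∈{3,6,7,8,9}] r4c5 is the only open cell in row 4 admitting 6. So r4c5=6.
Step 7. [r7c9∈{3,4,5,7}] 5 has one home in col 9: r7c9. So r7c9=5.
Step 8. [r4c9∈{1,3,4,7}] across col 9, 4 lands solely at r4c9. So r4c9=4.
Step 9. [r1c4∈{3,4,8,9}] in row 1, 4 fits only at r1c4 ⇒ r1c4=4.
Step 10. [r9c2∈{1,5}] 5 has one home in row 9: r9c2. So r9c2=5.
Step 11. [r7c2∈{1,2}] in box 7, 1 fits only at r7c2 ⇒ r7c2=1.
Step 12. [r6c2∈{9}] r6c2's peers cover all but 9 ⇒ r6c2=9.
Step 13. [r1c9∈{1,2,3}] 1 has one home in row 1: r1c9, so r1c9=1.
Step 14. [r5c2∈{8}] r5c2 has the single candidate 8 ⇒ r5c2=8.
Step 15. [r9c6∈{1,7,8,9}] across row 9, 1 lands solely at r9c6, so r9c6=1.
Step 16. [r4c2∈{2}] only 2 remains possible at r4c2 ⇒ r4c2=2.
Step 17. [r5c7∈{3,6,7}] in row 5, 6 fits only at r5c7. So r5c7=6.
Step 18. [r4c3∈{1}] r4c3 is down to just 1 ⇒ r4c3=1.
Step 19. [r6c3∈{5}] r6c3 is down to just 5. So r6c3=5.
Step 20. [r5c5∈{3,5,7}] across row 5, 5 lands solely at r5c5, so r5c5=5.
Step 21. [r7c8∈{3,4,7}] row 7 places 4 nowhere but r7c8. So r7c8=4.
Step 22. [r6c8∈{1,3,7}] in row 6, 1 fits only at r6c8 ⇒ r6c8=1.
Step 23. [r4c6∈{3,7,8,9}] row 4 has a naked pair {3,7} at r4c1 and r4c8, so r4c6≠7.
Step 24. [r4c4∈{3,7,8,9}] row 4 has a naked pair {3,7} at r4c1 and r4c8. So r4c4≠3.
Step 25. [r8c4∈{3,9}] across col 4, 3 lands solely at r8c4, so r8c4=3.
Step 26. [r4c8∈{3,7}] col 8 places 3 nowhere but r4c8, so r4c8=3.
Step 27. [r3c9∈{2,3,7}] across col 9, 3 lands solely at r3c9, so r3c9=3.
Step 28. [r9c8∈{7,9}] r9c8 is the only open cell in col 8 admitting 7, so r9c8=7.
Step 29. [r1c7∈{9}] r1c7 has the single candidate 9. So r1c7=9.
Step 30. [r6c5∈{3,7}] 3 has one home in row 6: r6c5 ⇒ r6c5=3.
Step 31. [r5c6∈{7}] r5c6 has the single candidate 7. So r5c6=7.
Step 32. [r1c3∈{2}] nothing but 2 survives at r1c3. So r1c3=2.
Step 33. [r2c4∈{7,9}] in col 4, 7 fits only at r2c4, so r2c4=7.
Step 34. [r1c5∈{8}] r1c5's peers cover all but 8, so r1c5=8.
Step 35. [r9c5∈{9}] only 9 remains possible at r9c5. So r9c5=9.
Step 36. [r4c6∈{8,9}] in col 6, 8 fits only at r4c6, so r4c6=8.
Step 37. [r3c5∈{2}] r3c5 is down to just 2 ⇒ r3c5=2.
Step 38. [r8c8∈{9}] only 9 remains possible at r8c8 ⇒ r8c8=9.
Step 39. [r4c4∈{9}] only 9 remains possible at r4c4, so r4c4=9.
Step 40. [r6c9∈{7}] r6c9 has the single candidate 7, so r6c9=7.
Step 41. [r2c9∈{2}] r2c9's peers cover all but 2, so r2c9=2.
Step 42. [r3c6∈{9}] r3c6 is down to just 9. So r3c6=9.
Step 43. [r3c7∈{7}] nothing but 7 survives at r3c7, so r3c7=7.
Step 44. [r7c5∈{7}] r7c5's peers cover all but 7 ⇒ r7c5=7.
Step 45. [r2c3∈{9}] r2c3's peers cover all but 9, so r2c3=9.
Step 46. [r5c3∈{4}] r5c3 is down to just 4 ⇒ r5c3=4.
Step 47. [r1c6∈{3}] r1c6's peers cover all but 3. So r1c6=3.
Step 48. [r8c2∈{6}] r8c2 has the single candidate 6. So r8c2=6.
Step 49. [r5c1∈{3}] r5c1 is down to just 3. So r5c1=3.
Step 50. [r9c4∈{8}] r9c4's peers cover all but 8, so r9c4=8.
Step 51. [r7c7∈{3}] r7c7's peers cover all but 3, so r7c7=3.
Step 52. [r7c6∈{2}] nothing but 2 survives at r7c6. So r7c6=2.
Step 53. [r4c1∈{7}] r4c1's peers cover all but 7 ⇒ r4c1=7.
Step 54. [r8c1∈{2}] r8c1 has the single candidate 2. So r8c1=2.

Answer: 5 7 2 4 8 3 9 6 1 / 8 3 9 7 1 6 4 5 2 / 1 4 6 5 2 9 7 8 3 / 7 2 1 9 6 8 5 3 4 / 3 8 4 1 5 7 6 2 9 / 6 9 5 2 3 4 8 1 7 / 9 1 8 6 7 2 3 4 5 / 2 6 7 3 4 5 1 9 8 / 4 5 3 8 9 1 2 7 6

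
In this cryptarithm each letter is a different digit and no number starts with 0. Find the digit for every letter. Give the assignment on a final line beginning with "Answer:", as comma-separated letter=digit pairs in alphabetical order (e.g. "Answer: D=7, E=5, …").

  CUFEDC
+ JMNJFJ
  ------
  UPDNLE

Step 1. [col 1: C + J ≡ E (mod 10)] no forcing yet in column 1 (carry-in 0); J=2 is free and consistent — try it. So J=2.
Step 2. [col 1: C + J ≡ E (mod 10)] E=5 is one option consistent with column 1 (C + J ≡ E (mod 10), carry-in 0) — take it, so E=5.
Step 3. [col 1: C + J ≡ E (mod 10)] column 1 reads C+J+carry(0)=E with J=2, E=5; with digits 2,5 already taken and all letters distinct, the only value for C is 3. So C=3.
Step 4. [col 2: D + F ≡ L (mod 10)] no forcing yet in column 2 (carry-in 0); L=9 is free and consistent — try it ⇒ L=9.
Step 5. [col 2: D + F ≡ L (mod 10)] several values work for F in column 2 (D + F ≡ L (mod 10), carry-in 0); try F=1 ⇒ F=1.
Step 6. [col 2: D + F ≡ L (mod 10)] column 2: given F=1, L=9, carry-in 0, and digits 1,2,3,5,9 already taken and all letters distinct, D+F≡L (mod 10) forces D=8 ⇒ D=8.
Step 7. [col 3: E + J ≡ N (mod 10)] column 3 reads E+J+carry(0)=N with E=5, J=2; with digits 1,2,3,5,8,9 already taken and all letters distinct, the only value for N is 7. So N=7.
Step 8. [col 5: U + M ≡ P (mod 10)] in column 5 we have U+M≡P with carry-in 0; given nothing yet and digits 1,2,3,5,7,8,9 already taken and all letters distinct, that pins P to 0 ⇒ P=0.
Step 9. [col 5: U + M ≡ P (mod 10)] no forcing yet in column 5 (carry-in 0); U=6 is free and consistent — try it ⇒ U=6.
Step 10. [col 5: U + M ≡ P (mod 10)] column 5 reads U+M+carry(0)=P with U=6, P=0; with digits 0,1,2,3,5,6,7,8,9 already taken and all letters distinct, the only value for M is 4 ⇒ M=4.

Answer: C=3, D=8, E=5, F=1, J=2, L=9, M=4, N=7, P=0, U=6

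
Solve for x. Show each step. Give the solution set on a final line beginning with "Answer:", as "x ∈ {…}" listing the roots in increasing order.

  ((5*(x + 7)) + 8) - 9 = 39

Step 1. [((5*(x + 7)) + 8) - 9 = 39] add 9: x sits inside (… - 9), so sub: (5*(x + 7)) + 8 = 48.
Step 2. [(5*(x + 7)) + 8 = 48] the outer +8 inverts by subtracting 8. So sub: 5*(x + 7) = 40.
Step 3. [5*(x + 7) = 40] LHS = 5·(…); ÷5 both sides ⇒ div: x + 7 = 8.
Step 4. [x + 7 = 8] +7 is outermost — subtract 7 both sides. So sub: x = 1.

Answer: x ∈ {1}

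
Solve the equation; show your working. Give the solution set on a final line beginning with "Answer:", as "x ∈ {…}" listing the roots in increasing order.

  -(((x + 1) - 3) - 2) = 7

Step 1. [-(((x + 1) - 3) - 2) = 7] LHS negated; negate both sides, so neg: ((x + 1) - 3) - 2 = -7.
Step 2. [((x + 1) - 3) - 2 = -7] 2 comes off first (add 2). So sub: (x + 1) - 3 = -5.
Step 3. [(x + 1) - 3 = -5] 3 comes off first (add 3). So sub: x + 1 = -2.
Step 4. [x + 1 = -2] +1 is outermost — subtract 1 both sides. So sub: x = -3.

Answer: x ∈ {-3}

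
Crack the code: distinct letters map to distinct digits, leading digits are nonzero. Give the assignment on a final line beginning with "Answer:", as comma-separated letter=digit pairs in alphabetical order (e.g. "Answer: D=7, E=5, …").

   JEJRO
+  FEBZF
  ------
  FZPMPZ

Step 1. [col 1: O + F ≡ Z (mod 10)] column 1 (O + F ≡ Z (mod 10), carry-in 0) doesn't pin F yet; pick F=1 and continue, so F=1.
Step 2. [col 1: O + F ≡ Z (mod 10)] O=9 is one option consistent with column 1 (O + F ≡ Z (mod 10), carry-in 0) — take it. So O=9.
Step 3. [col 1: O + F ≡ Z (mod 10)] column 1: given O=9, F=1, carry-in 0, and digits 1,9 already taken and all letters distinct, O+F≡Z (mod 10) forces Z=0. So Z=0.
Step 4. [col 2: R + Z ≡ P (mod 10)] column 2 (R + Z ≡ P (mod 10), carry-in 1) doesn't pin R yet; pick R=2 and continue. So R=2.
Step 5. [col 2: R + Z ≡ P (mod 10)] in column 2 we have R+Z≡P with carry-in 1; given R=2, Z=0 and digits 0,1,2,9 already taken and all letters distinct, that pins P to 3, so P=3.
Step 6. [col 3: J + B ≡ M (mod 10)] no forcing yet in column 3 (carry-in 0); J=8 is free and consistent — try it. So J=8.
Step 7. [col 3: J + B ≡ M (mod 10)] column 3 (J + B ≡ M (mod 10), carry-in 0) doesn't pin B yet; pick B=7 and continue, so B=7.
Step 8. [col 3: J + B ≡ M (mod 10)] from column 3 (J=8, B=7, carry-in 0, digits 0,1,2,3,7,8,9 already taken and all letters distinct): M must equal 5, so M=5.
Step 9. [col 4: E + E ≡ P (mod 10)] from column 4 (P=3, carry-in 1, digits 0,1,2,3,5,7,8,9 already taken and all letters distinct): E must equal 6, so E=6.

Answer: B=7, E=6, F=1, J=8, M=5, O=9, P=3, R=2, Z=0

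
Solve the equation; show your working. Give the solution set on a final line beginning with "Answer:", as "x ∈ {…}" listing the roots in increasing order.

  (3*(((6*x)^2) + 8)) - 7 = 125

Step 1. [(3*(((6*x)^2) + 8)) - 7 = 125] the outer -7 inverts by adding 7 ⇒ sub: 3*(((6*x)^2) + 8) = 132.
Step 2. [3*(((6*x)^2) + 8) = 132] 3 out front; divide by 3 ⇒ div: ((6*x)^2) + 8 = 44.
Step 3. [((6*x)^2) + 8 = 44] subtract 8: x sits inside (… + 8), so sub: (6*x)^2 = 36.
Step 4. [(6*x)^2 = 36] √ both sides: 36 ≥ 0 gives two branches, so sqrt: 6*x = 6 or -6.
Step 5. [6*x = 6 or -6] LHS = 6·(…); ÷6 both sides. So div: x = 1 or -1.

Answer: x ∈ {-1, 1}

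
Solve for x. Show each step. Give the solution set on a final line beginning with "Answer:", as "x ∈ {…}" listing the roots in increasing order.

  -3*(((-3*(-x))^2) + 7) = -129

Step 1. [-3*(((-3*(-x))^2) + 7) = -129] -3·(inner) — divide through by -3, so div: ((-3*(-x))^2) + 7 = 43.
Step 2. [((-3*(-x))^2) + 7 = 43] 7 comes off first (subtract 7). So sub: (-3*(-x))^2 = 36.
Step 3. [(-3*(-x))^2 = 36] √ both sides: 36 ≥ 0 gives two branches, so sqrt: -3*(-x) = 6 or -6.
Step 4. [-3*(-x) = 6 or -6] -3·(inner) — divide through by -3. So div: -x = -2 or 2.
Step 5. [-x = -2 or 2] leading − — multiply by −1, so neg: x = 2 or -2.

Answer: x ∈ {-2, 2}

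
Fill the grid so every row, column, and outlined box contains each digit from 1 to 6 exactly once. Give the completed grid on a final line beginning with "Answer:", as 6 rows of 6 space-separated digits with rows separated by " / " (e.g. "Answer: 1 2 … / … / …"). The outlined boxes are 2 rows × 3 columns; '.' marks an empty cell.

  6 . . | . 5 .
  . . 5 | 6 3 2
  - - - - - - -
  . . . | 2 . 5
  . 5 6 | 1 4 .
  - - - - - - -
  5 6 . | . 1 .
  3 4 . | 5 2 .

Step 1. [r2c2∈{1}] r2c2's peers cover all but 1 ⇒ r2c2=1.
Step 2. [r1c4∈{4}] r1c4 is down to just 4, so r1c4=4.
Step 3. [r3c3∈{1,3,4}] in col 3, 4 fits only at r3c3 ⇒ r3c3=4.
Step 4. [r1c3∈{2,3}] col 3 places 3 nowhere but r1c3, so r1c3=3.
Step 5. [r5c4∈{3}] only 3 remains possible at r5c4 ⇒ r5c4=3.
Step 6. [r6c3∈{1}] nothing but 1 survives at r6c3. So r6c3=1.
Step 7. [r3c5∈{6}] only 6 remains possible at r3c5. So r3c5=6.
Step 8. [r4c6∈{3}] nothing but 3 survives at r4c6, so r4c6=3.
Step 9. [r5c6∈{4}] r5c6 is down to just 4, so r5c6=4.
Step 10. [r1c2∈{2}] r1c2's peers cover all but 2. So r1c2=2.
Step 11. [r3c2∈{3}] r3c2's peers cover all but 3 ⇒ r3c2=3.
Step 12. [r6c6∈{6}] r6c6 has the single candidate 6 ⇒ r6c6=6.
Step 13. [r2c1∈{4}] nothing but 4 survives at r2c1, so r2c1=4.
Step 14. [r1c6∈{1}] r1c6 is down to just 1 ⇒ r1c6=1.
Step 15. [r4c1∈{2}] only 2 remains possible at r4c1 ⇒ r4c1=2.
Step 16. [r5c3∈{2}] nothing but 2 survives at r5c3. So r5c3=2.
Step 17. [r3c1∈{1}] r3c1 has the single candidate 1, so r3c1=1.

Answer: 6 2 3 4 5 1 / 4 1 5 6 3 2 / 1 3 4 2 6 5 / 2 5 6 1 4 3 / 5 6 2 3 1 4 / 3 4 1 5 2 6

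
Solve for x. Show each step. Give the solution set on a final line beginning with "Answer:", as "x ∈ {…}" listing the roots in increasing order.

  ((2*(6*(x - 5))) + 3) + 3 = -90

Step 1. [((2*(6*(x - 5))) + 3) + 3 = -90] +3 is outermost — subtract 3 both sides, so sub: (2*(6*(x - 5))) + 3 = -93.
Step 2. [(2*(6*(x - 5))) + 3 = -93] peel the +3: subtract 3 from each side ⇒ sub: 2*(6*(x - 5)) = -96.
Step 3. [2*(6*(x - 5)) = -96] leading coefficient 2: divide by 2. So div: 6*(x - 5) = -48.
Step 4. [6*(x - 5) = -48] leading coefficient 6: divide by 6. So div: x - 5 = -8.
Step 5. [x - 5 = -8] the outer -5 inverts by adding 5. So sub: x = -3.

Answer: x ∈ {-3}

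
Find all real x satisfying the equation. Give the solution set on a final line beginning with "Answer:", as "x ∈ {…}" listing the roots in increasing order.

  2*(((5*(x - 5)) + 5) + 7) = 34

Step 1. [2*(((5*(x - 5)) + 5) + 7) = 34] LHS = 2·(…); ÷2 both sides. So div: ((5*(x - 5)) + 5) + 7 = 17.
Step 2. [((5*(x - 5)) + 5) + 7 = 17] subtract 7: x sits inside (… + 7), so sub: (5*(x - 5)) + 5 = 10.
Step 3. [(5*(x - 5)) + 5 = 10] 5 comes off first (subtract 5) ⇒ sub: 5*(x - 5) = 5.
Step 4. [5*(x - 5) = 5] 5 out front; divide by 5 ⇒ div: x - 5 = 1.
Step 5. [x - 5 = 1] the outer -5 inverts by adding 5, so sub: x = 6.

Answer: x ∈ {6}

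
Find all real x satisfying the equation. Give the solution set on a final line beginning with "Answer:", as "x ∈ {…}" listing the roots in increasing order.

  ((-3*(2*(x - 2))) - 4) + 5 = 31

Step 1. [((-3*(2*(x - 2))) - 4) + 5 = 31] peel the +5: subtract 5 from each side, so sub: (-3*(2*(x - 2))) - 4 = 26.
Step 2. [(-3*(2*(x - 2))) - 4 = 26] peel the -4: add 4 from each side, so sub: -3*(2*(x - 2)) = 30.
Step 3. [-3*(2*(x - 2)) = 30] -3·(inner) — divide through by -3, so div: 2*(x - 2) = -10.
Step 4. [2*(x - 2) = -10] divide by the outer 2 ⇒ div: x - 2 = -5.
Step 5. [x - 2 = -5] -2 is outermost — add 2 both sides. So sub: x = -3.

Answer: x ∈ {-3}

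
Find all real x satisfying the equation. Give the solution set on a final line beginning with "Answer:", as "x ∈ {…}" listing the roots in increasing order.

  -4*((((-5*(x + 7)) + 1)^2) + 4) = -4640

Step 1. [-4*((((-5*(x + 7)) + 1)^2) + 4) = -4640] -4·(inner) — divide through by -4. So div: (((-5*(x + 7)) + 1)^2) + 4 = 1160.
Step 2. [(((-5*(x + 7)) + 1)^2) + 4 = 1160] 4 comes off first (subtract 4). So sub: ((-5*(x + 7)) + 1)^2 = 1156.
Step 3. [((-5*(x + 7)) + 1)^2 = 1156] √ both sides: 1156 ≥ 0 gives two branches. So sqrt: (-5*(x + 7)) + 1 = 34 or -34.
Step 4. [(-5*(x + 7)) + 1 = 34 or -34] +1 is outermost — subtract 1 both sides. So sub: -5*(x + 7) = 33 or -35.
Step 5. [-5*(x + 7) = 33 or -35] leading coefficient -5: divide by -5. So div: x + 7 = -33/5 or 7.
Step 6. [x + 7 = -33/5 or 7] peel the +7: subtract 7 from each side, so sub: x = -68/5 or 0.

Answer: x ∈ {-68/5, 0}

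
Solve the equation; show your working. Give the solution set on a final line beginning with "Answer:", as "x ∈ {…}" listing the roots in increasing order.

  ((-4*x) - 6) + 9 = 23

Step 1. [((-4*x) - 6) + 9 = 23] 9 comes off first (subtract 9). So sub: (-4*x) - 6 = 14.
Step 2. [(-4*x) - 6 = 14] -6 is outermost — add 6 both sides. So sub: -4*x = 20.
Step 3. [-4*x = 20] -4 out front; divide by -4, so div: x = -5.

Answer: x ∈ {-5}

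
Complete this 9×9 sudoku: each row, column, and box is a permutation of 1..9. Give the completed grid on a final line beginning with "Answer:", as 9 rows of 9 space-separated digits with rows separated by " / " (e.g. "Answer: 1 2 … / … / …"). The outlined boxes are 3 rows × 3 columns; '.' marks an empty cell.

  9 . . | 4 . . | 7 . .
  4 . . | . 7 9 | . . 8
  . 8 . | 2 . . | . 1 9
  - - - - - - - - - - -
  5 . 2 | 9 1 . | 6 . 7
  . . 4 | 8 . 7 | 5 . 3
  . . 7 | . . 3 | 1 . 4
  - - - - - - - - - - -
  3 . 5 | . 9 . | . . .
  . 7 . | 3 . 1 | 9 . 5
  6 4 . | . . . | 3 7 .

Step 1. [r7c7∈{2,4,8}] across col 7, 8 lands solely at r7c7. So r7c7=8.
Step 2. [r8c5∈{2,4,6,8}] 4 has one home in col 5: r8c5 ⇒ r8c5=4.
Step 3. [r8c8∈{2,6}] 6 has one home in row 8: r8c8 ⇒ r8c8=6.
Step 4. [r1c9∈{2,6}] in col 9, 6 fits only at r1c9 ⇒ r1c9=6.
Step 5. [r2c4∈{1,5,6}] in col 4, 1 fits only at r2c4. So r2c4=1.
Step 6. [r2c7∈{2}] nothing but 2 survives at r2c7. So r2c7=2.
Step 7. [r1c2∈{1,2,3,5}] 2 has one home in row 1: r1c2 ⇒ r1c2=2.
Step 8. [r2c2∈{3,5,6}] 5 has one home in col 2: r2c2. So r2c2=5.
Step 9. [r1c8∈{3,5}] r1c8 is the only open cell in col 8 admitting 5 ⇒ r1c8=5.
Step 10. [r9c4∈{5}] nothing but 5 survives at r9c4 ⇒ r9c4=5.
Step 11. [r6c4∈{6}] r6c4 has the single candidate 6 ⇒ r6c4=6.
Step 12. [r3c5∈{3,5,6}] across col 5, 6 lands solely at r3c5 ⇒ r3c5=6.
Step 13. [r5c5∈{2}] nothing but 2 survives at r5c5, so r5c5=2.
Step 14. [r7c2∈{1}] r7c2's peers cover all but 1, so r7c2=1.
Step 15. [r9c5∈{8}] r9c5 has the single candidate 8 ⇒ r9c5=8.
Step 16. [r7c9∈{2}] r7c9 has the single candidate 2 ⇒ r7c9=2.
Step 17. [r6c8∈{2,8,9}] in row 6, 2 fits only at r6c8. So r6c8=2.
Step 18. [r3c3∈{3}] nothing but 3 survives at r3c3, so r3c3=3.
Step 19. [r6c1∈{8}] r6c1 has the single candidate 8 ⇒ r6c1=8.
Step 20. [r6c2∈{9}] nothing but 9 survives at r6c2 ⇒ r6c2=9.
Step 21. [r8c1∈{2}] nothing but 2 survives at r8c1, so r8c1=2.
Step 22. [r4c6∈{4}] r4c6 has the single candidate 4 ⇒ r4c6=4.
Step 23. [r7c6∈{6}] r7c6 has the single candidate 6 ⇒ r7c6=6.
Step 24. [r2c3∈{6}] r2c3 has the single candidate 6 ⇒ r2c3=6.
Step 25. [r5c1∈{1}] r5c1 is down to just 1. So r5c1=1.
Step 26. [r9c9∈{1}] r9c9 is down to just 1. So r9c9=1.
Step 27. [r5c8∈{9}] nothing but 9 survives at r5c8 ⇒ r5c8=9.
Step 28. [r1c3∈{1}] r1c3 is down to just 1 ⇒ r1c3=1.
Step 29. [r3c6∈{5}] only 5 remains possible at r3c6 ⇒ r3c6=5.
Step 30. [r3c7∈{4}] r3c7's peers cover all but 4, so r3c7=4.
Step 31. [r9c6∈{2}] r9c6 has the single candidate 2, so r9c6=2.
Step 32. [r7c8∈{4}] r7c8's peers cover all but 4. So r7c8=4.
Step 33. [r7c4∈{7}] r7c4's peers cover all but 7. So r7c4=7.
Step 34. [r4c8∈{8}] r4c8 has the single candidate 8 ⇒ r4c8=8.
Step 35. [r1c6∈{8}] r1c6's peers cover all but 8. So r1c6=8.
Step 36. [r1c5∈{3}] nothing but 3 survives at r1c5, so r1c5=3.
Step 37. [r4c2∈{3}] only 3 remains possible at r4c2 ⇒ r4c2=3.
Step 38. [r6c5∈{5}] r6c5 is down to just 5 ⇒ r6c5=5.
Step 39. [r3c1∈{7}] only 7 remains possible at r3c1 ⇒ r3c1=7.
Step 40. [r9c3∈{9}] r9c3 is down to just 9, so r9c3=9.
Step 41. [r2c8∈{3}] r2c8 is down to just 3, so r2c8=3.
Step 42. [r5c2∈{6}] nothing but 6 survives at r5c2 ⇒ r5c2=6.
Step 43. [r8c3∈{8}] nothing but 8 survives at r8c3, so r8c3=8.

Answer: 9 2 1 4 3 8 7 5 6 / 4 5 6 1 7 9 2 3 8 / 7 8 3 2 6 5 4 1 9 / 5 3 2 9 1 4 6 8 7 / 1 6 4 8 2 7 5 9 3 / 8 9 7 6 5 3 1 2 4 / 3 1 5 7 9 6 8 4 2 / 2 7 8 3 4 1 9 6 5 / 6 4 9 5 8 2 3 7 1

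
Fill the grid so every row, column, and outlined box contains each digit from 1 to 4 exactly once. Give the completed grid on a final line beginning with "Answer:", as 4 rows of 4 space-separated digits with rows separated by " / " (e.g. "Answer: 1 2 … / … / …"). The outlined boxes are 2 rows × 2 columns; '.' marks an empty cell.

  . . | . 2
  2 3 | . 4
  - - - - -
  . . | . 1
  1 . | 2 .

Step 1. [r4c2∈{4}] r4c2 has the single candidate 4, so r4c2=4.
Step 2. [r1c3∈{1,3}] across row 1, 3 lands solely at r1c3, so r1c3=3.
Step 3. [r1c2∈{1}] r1c2 is down to just 1, so r1c2=1.
Step 4. [r1c1∈{4}] r1c1 has the single candidate 4. So r1c1=4.
Step 5. [r4c4∈{3}] nothing but 3 survives at r4c4, so r4c4=3.
Step 6. [r3c1∈{3}] r3c1 has the single candidate 3 ⇒ r3c1=3.
Step 7. [r3c2∈{2}] nothing but 2 survives at r3c2. So r3c2=2.
Step 8. [r2c3∈{1}] r2c3 is down to just 1 ⇒ r2c3=1.
Step 9. [r3c3∈{4}] only 4 remains possible at r3c3 ⇒ r3c3=4.

Answer: 4 1 3 2 / 2 3 1 4 / 3 2 4 1 / 1 4 2 3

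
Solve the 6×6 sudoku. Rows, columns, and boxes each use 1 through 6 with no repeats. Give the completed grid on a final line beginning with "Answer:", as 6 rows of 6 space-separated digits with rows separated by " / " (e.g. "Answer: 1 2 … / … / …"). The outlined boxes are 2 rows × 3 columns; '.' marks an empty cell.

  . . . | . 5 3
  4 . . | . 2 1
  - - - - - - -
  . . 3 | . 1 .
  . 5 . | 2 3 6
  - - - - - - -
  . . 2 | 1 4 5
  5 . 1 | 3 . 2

Step 1. [r1c3∈{6}] only 6 remains possible at r1c3. So r1c3=6.
Step 2. [r3c6∈{4}] only 4 remains possible at r3c6 ⇒ r3c6=4.
Step 3. [r5c1∈{3,6}] across col 1, 3 lands solely at r5c1 ⇒ r5c1=3.
Step 4. [r5c2∈{6}] r5c2 has the single candidate 6, so r5c2=6.
Step 5. [r1c2∈{1,2}] across col 2, 1 lands solely at r1c2, so r1c2=1.
Step 6. [r3c2∈{2}] r3c2's peers cover all but 2. So r3c2=2.
Step 7. [r4c3∈{4}] only 4 remains possible at r4c3, so r4c3=4.
Step 8. [r2c4∈{6}] nothing but 6 survives at r2c4. So r2c4=6.
Step 9. [r1c4∈{4}] r1c4's peers cover all but 4. So r1c4=4.
Step 10. [r1c1∈{2}] only 2 remains possible at r1c1 ⇒ r1c1=2.
Step 11. [r6c2∈{4}] only 4 remains possible at r6c2 ⇒ r6c2=4.
Step 12. [r4c1∈{1}] only 1 remains possible at r4c1. So r4c1=1.
Step 13. [r2c2∈{3}] r2c2 is down to just 3. So r2c2=3.
Step 14. [r3c4∈{5}] nothing but 5 survives at r3c4, so r3c4=5.
Step 15. [r3c1∈{6}] nothing but 6 survives at r3c1 ⇒ r3c1=6.
Step 16. [r6c5∈{6}] r6c5 has the single candidate 6, so r6c5=6.
Step 17. [r2c3∈{5}] r2c3's peers cover all but 5. So r2c3=5.

Answer: 2 1 6 4 5 3 / 4 3 5 6 2 1 / 6 2 3 5 1 4 / 1 5 4 2 3 6 / 3 6 2 1 4 5 / 5 4 1 3 6 2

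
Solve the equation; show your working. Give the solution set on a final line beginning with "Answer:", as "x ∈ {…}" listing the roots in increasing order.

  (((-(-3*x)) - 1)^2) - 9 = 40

Step 1. [(((-(-3*x)) - 1)^2) - 9 = 40] 9 comes off first (add 9). So sub: ((-(-3*x)) - 1)^2 = 49.
Step 2. [((-(-3*x)) - 1)^2 = 49] LHS squared, RHS 49 ≥ 0: apply √ (±), so sqrt: (-(-3*x)) - 1 = 7 or -7.
Step 3. [(-(-3*x)) - 1 = 7 or -7] peel the -1: add 1 from each side. So sub: -(-3*x) = 8 or -6.
Step 4. [-(-3*x) = 8 or -6] LHS negated; negate both sides, so neg: -3*x = -8 or 6.
Step 5. [-3*x = -8 or 6] -3·(inner) — divide through by -3. So div: x = 8/3 or -2.

Answer: x ∈ {-2, 8/3}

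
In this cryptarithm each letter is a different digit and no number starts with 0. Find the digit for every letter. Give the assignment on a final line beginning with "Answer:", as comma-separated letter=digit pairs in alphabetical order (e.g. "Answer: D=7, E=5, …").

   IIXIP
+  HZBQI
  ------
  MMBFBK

Step 1. [col 1: P + I ≡ K (mod 10)] column 1 (P + I ≡ K (mod 10), carry-in 0) doesn't pin I yet; pick I=2 and continue, so I=2.
Step 2. [col 1: P + I ≡ K (mod 10)] column 1 (P + I ≡ K (mod 10), carry-in 0) doesn't pin K yet; pick K=8 and continue. So K=8.
Step 3. [col 1: P + I ≡ K (mod 10)] in column 1 we have P+I≡K with carry-in 0; given I=2, K=8 and digits 2,8 already taken and all letters distinct, that pins P to 6 ⇒ P=6.
Step 4. [M] adding two 5-digit numbers gives at most 5+1 digits, and here it does — M is that final carry and must be 1. So M=1.
Step 5. [col 2: I + Q ≡ B (mod 10)] no forcing yet in column 2 (carry-in 0); Q=5 is free and consistent — try it, so Q=5.
Step 6. [col 2: I + Q ≡ B (mod 10)] column 2: given I=2, Q=5, carry-in 0, and digits 1,2,5,6,8 already taken and all letters distinct, I+Q≡B (mod 10) forces B=7. So B=7.
Step 7. [col 3: X + B ≡ F (mod 10)] column 3 reads X+B+carry(0)=F with B=7; with digits 1,2,5,6,7,8 already taken and all letters distinct, the only value for X is 3. So X=3.
Step 8. [col 3: X + B ≡ F (mod 10)] in column 3 we have X+B≡F with carry-in 0; given X=3, B=7 and digits 1,2,3,5,6,7,8 already taken and all letters distinct, that pins F to 0, so F=0.
Step 9. [col 4: I + Z ≡ B (mod 10)] column 4 reads I+Z+carry(1)=B with I=2, B=7; with digits 0,1,2,3,5,6,7,8 already taken and all letters distinct, the only value for Z is 4 ⇒ Z=4.
Step 10. [col 5: I + H ≡ M (mod 10)] in column 5 we have I+H≡M with carry-in 0; given I=2, M=1 and digits 0,1,2,3,4,5,6,7,8 already taken and all letters distinct, that pins H to 9. So H=9.

Answer: B=7, F=0, H=9, I=2, K=8, M=1, P=6, Q=5, X=3, Z=4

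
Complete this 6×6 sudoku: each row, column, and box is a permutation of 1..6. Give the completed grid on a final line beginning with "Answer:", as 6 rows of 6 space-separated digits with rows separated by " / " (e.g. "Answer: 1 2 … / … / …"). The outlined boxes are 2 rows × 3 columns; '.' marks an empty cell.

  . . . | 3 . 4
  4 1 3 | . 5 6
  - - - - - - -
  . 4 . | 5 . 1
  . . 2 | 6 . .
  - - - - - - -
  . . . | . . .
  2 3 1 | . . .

Step 1. [r4c6∈{3}] r4c6's peers cover all but 3, so r4c6=3.
Step 2. [r5c5∈{1,2,3,4,6}] 3 has one home in row 5: r5c5, so r5c5=3.
Step 3. [r3c3∈{6}] r3c3 has the single candidate 6 ⇒ r3c3=6.
Step 4. [r1c3∈{5}] only 5 remains possible at r1c3, so r1c3=5.
Step 5. [r4c2∈{5}] r4c2 has the single candidate 5. So r4c2=5.
Step 6. [r1c2∈{2,6}] r1c2 is the only open cell in col 2 admitting 2, so r1c2=2.
Step 7. [r6c4∈{4}] r6c4 has the single candidate 4. So r6c4=4.
Step 8. [r5c1∈{5,6}] across col 1, 5 lands solely at r5c1. So r5c1=5.
Step 9. [r5c4∈{1,2}] row 5 places 1 nowhere but r5c4. So r5c4=1.
Step 10. [r1c5∈{1}] r1c5 has the single candidate 1, so r1c5=1.
Step 11. [r5c3∈{4}] r5c3 is down to just 4. So r5c3=4.
Step 12. [r6c5∈{6}] r6c5 has the single candidate 6. So r6c5=6.
Step 13. [r5c6∈{2}] r5c6 has the single candidate 2 ⇒ r5c6=2.
Step 14. [r2c4∈{2}] r2c4 is down to just 2 ⇒ r2c4=2.
Step 15. [r4c1∈{1}] only 1 remains possible at r4c1 ⇒ r4c1=1.
Step 16. [r5c2∈{6}] r5c2 is down to just 6. So r5c2=6.
Step 17. [r1c1∈{6}] r1c1's peers cover all but 6 ⇒ r1c1=6.
Step 18. [r6c6∈{5}] r6c6's peers cover all but 5, so r6c6=5.
Step 19. [r4c5∈{4}] r4c5's peers cover all but 4. So r4c5=4.
Step 20. [r3c5∈{2}] only 2 remains possible at r3c5. So r3c5=2.
Step 21. [r3c1∈{3}] r3c1 has the single candidate 3 ⇒ r3c1=3.

Answer: 6 2 5 3 1 4 / 4 1 3 2 5 6 / 3 4 6 5 2 1 / 1 5 2 6 4 3 / 5 6 4 1 3 2 / 2 3 1 4 6 5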